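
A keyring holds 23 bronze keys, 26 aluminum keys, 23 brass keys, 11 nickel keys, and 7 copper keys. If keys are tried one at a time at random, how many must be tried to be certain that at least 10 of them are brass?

77

To avoid brass keys as long as possible, exhaust the other 4 types first.
The worst case draws every non-brass key first: 23 + 26 + 11 + 7 = 67.
The next 10 draws are then forced to be brass, giving 67 + 10 = 77.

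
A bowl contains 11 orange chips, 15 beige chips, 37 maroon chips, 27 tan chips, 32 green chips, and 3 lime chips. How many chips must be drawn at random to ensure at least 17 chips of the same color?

78

Treat the 6 colors as pigeonholes.
In the worst case we take at most 16 of each color, but all 11 orange, all 15 beige, and all 3 lime (fewer than 16), giving 11 + 15 + 16 + 16 + 16 + 3 = 77.
One more chip then forces some color to 17, so 77 + 1 = 78.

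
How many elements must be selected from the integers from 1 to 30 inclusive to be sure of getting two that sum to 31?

Partition {1, …, 30} into 15 pairs: {1,30}, {2,29}, …, {15,16}.
Choosing 15 integers — say the integers 1 through 15 — takes one from each pair and avoids the property.
Choosing 16 forces two into the same pair by pigeonhole, and those sum to 31. So 16.

16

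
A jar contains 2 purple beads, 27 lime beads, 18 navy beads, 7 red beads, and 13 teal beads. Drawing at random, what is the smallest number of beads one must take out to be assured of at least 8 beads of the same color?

In the worst case we take at most 7 of each color, but all 2 purple (fewer than 7), giving 2 + 7 + 7 + 7 + 7 = 30.
One more bead then forces some color to 8, so 30 + 1 = 31.

31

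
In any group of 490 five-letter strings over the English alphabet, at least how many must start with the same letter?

The 490 five-letter strings over the English alphabet fall into 26 possible first letters.
If each of the 26 possible first letters held at most 18, the total would be at most 26 × 18 = 468 < 490, a contradiction.
So at least one holds ⌈490/26⌉ = 19.

19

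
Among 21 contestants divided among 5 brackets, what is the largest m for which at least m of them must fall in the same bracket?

The 21 contestants fall into 5 brackets.
If each of the 5 brackets held at most 4, the total would be at most 5 × 4 = 20 < 21, a contradiction.
So at least one holds ⌈21/5⌉ = 5.

5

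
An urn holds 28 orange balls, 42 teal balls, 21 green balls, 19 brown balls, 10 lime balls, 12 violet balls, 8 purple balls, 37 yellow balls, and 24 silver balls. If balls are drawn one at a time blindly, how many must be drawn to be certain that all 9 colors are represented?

The hardest color to obtain is purple: we could draw every other ball first — 201 − 8 = 193 balls — without a single purple one.
The next draw must be purple, so 193 + 1 = 194.

194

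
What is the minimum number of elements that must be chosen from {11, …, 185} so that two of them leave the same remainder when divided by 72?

Group the integers by remainder mod 72; there are 72 residue classes, each nonempty in this range.
Choosing one from each class (72 integers) avoids any shared remainder.
One more choice must repeat a class, so two differ by a multiple of 72. Hence 72 + 1 = 73.

73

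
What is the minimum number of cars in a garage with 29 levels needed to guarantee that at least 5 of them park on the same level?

117

There are 29 levels acting as pigeonholes.
With 29 × 4 = 116 cars we could place exactly 4 in each, with no class reaching 5.
One more forces some class to hold 5, so 116 + 1 = 117.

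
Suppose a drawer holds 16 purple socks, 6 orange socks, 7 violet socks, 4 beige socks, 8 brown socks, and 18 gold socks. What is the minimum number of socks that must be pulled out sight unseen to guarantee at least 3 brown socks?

54

The worst case draws every non-brown sock first: 16 + 6 + 7 + 4 + 18 = 51.
The next 3 draws are then forced to be brown, giving 51 + 3 = 54.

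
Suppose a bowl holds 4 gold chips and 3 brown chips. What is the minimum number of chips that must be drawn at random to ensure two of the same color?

Treat the 2 colors as pigeonholes.
The worst case takes 1 chip of each color without reaching 2 of any: 2 × 1 = 2.
The next chip must bring some color to 2, so 2 + 1 = 3.

3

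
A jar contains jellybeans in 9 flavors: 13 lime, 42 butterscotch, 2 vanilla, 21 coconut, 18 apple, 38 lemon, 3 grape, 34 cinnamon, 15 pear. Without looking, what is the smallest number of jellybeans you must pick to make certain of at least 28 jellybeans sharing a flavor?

In the worst case we take at most 27 of each flavor, but all 13 lime, all 2 vanilla, all 21 coconut, all 18 apple, all 3 grape, and all 15 pear (fewer than 27), giving 13 + 27 + 2 + 21 + 18 + 27 + 3 + 27 + 15 = 153.
One more jellybean then forces some flavor to 28, so 153 + 1 = 154.

154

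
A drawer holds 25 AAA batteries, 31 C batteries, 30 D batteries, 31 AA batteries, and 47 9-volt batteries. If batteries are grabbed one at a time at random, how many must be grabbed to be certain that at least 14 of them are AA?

The worst case draws every non-AA battery first: 25 + 31 + 30 + 47 = 133.
The next 14 draws are then forced to be AA, giving 133 + 14 = 147.

147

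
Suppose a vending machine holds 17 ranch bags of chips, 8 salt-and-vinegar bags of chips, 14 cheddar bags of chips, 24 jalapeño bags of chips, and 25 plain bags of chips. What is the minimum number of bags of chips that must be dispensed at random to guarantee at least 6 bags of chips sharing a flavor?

26

The worst case takes 5 bags of chips of each flavor without reaching 6 of any: 5 × 5 = 25.
The next bag of chips must bring some flavor to 6, so 25 + 1 = 26.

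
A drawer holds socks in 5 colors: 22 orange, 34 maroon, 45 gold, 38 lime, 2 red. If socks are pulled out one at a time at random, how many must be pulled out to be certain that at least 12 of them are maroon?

119

The worst case draws every non-maroon sock first: 22 + 45 + 38 + 2 = 107.
The next 12 draws are then forced to be maroon, giving 107 + 12 = 119.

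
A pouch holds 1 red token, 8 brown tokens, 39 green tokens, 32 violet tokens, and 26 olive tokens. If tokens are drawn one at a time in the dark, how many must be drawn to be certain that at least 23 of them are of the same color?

76

In the worst case we take at most 22 of each color, but all 1 red and all 8 brown (fewer than 22), giving 1 + 8 + 22 + 22 + 22 = 75.
One more token then forces some color to 23, so 75 + 1 = 76.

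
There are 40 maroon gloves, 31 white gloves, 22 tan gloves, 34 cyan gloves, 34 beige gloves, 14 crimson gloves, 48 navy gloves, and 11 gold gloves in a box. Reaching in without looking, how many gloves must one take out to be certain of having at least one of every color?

The hardest color to obtain is gold: we could draw every other glove first — 234 − 11 = 223 gloves — without a single gold one.
The next draw must be gold, so 223 + 1 = 224.

224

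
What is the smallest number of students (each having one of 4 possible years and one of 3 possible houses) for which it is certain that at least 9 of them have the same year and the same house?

There are 4 × 3 = 12 (year, house) combinations acting as pigeonholes.
With 12 × 8 = 96 students we could place exactly 8 in each, with no (year, house) pair reaching 9.
One more forces some (year, house) pair to hold 9, so 96 + 1 = 97.

97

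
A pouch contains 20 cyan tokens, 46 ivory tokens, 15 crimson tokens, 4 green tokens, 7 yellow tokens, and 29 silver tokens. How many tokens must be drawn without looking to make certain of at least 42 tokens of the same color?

117

In the worst case we take at most 41 of each color, but all 20 cyan, all 15 crimson, all 4 green, all 7 yellow, and all 29 silver (fewer than 41), giving 20 + 41 + 15 + 4 + 7 + 29 = 116.
One more token then forces some color to 42, so 116 + 1 = 117.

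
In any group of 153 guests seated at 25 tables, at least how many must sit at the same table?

7

If each of the 25 tables held at most 6, the total would be at most 25 × 6 = 150 < 153, a contradiction.
So at least one holds ⌈153/25⌉ = 7.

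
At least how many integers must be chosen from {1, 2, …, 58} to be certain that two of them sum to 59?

30

Partition {1, …, 58} into 29 pairs: {1,58}, {2,57}, …, {29,30}.
Choosing 29 integers — say the integers 1 through 29 — takes one from each pair and avoids the property.
Choosing 30 forces two into the same pair by pigeonhole, and those sum to 59. So 30.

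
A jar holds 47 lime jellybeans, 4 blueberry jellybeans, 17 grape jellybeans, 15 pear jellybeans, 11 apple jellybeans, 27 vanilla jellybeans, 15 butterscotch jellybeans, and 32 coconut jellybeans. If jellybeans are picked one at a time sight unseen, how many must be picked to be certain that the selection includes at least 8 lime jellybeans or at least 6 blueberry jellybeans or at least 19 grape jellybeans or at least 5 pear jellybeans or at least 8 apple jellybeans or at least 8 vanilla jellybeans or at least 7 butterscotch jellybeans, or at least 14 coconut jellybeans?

66

Each of the 8 flavors has its own threshold; avoid all of them simultaneously.
The worst case stops just short of every target: 7 lime, all 4 blueberry, all 17 grape, 4 pear, 7 apple, 7 vanilla, 6 butterscotch, 13 coconut — 7 + 4 + 17 + 4 + 7 + 7 + 6 + 13 = 65 jellybeans.
One more jellybean must push some flavor to its target, so 65 + 1 = 66.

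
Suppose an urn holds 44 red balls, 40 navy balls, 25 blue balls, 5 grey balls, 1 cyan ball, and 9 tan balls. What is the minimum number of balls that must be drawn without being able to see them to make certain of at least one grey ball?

To avoid grey balls as long as possible, exhaust the other 5 colors first.
The worst case draws every non-grey ball first: 44 + 40 + 25 + 1 + 9 = 119.
The next draw is then forced to be grey, giving 119 + 1 = 120.

120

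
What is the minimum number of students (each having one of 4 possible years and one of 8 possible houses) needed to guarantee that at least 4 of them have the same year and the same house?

There are 4 × 8 = 32 (year, house) combinations acting as pigeonholes.
With 32 × 3 = 96 students we could place exactly 3 in each, with no (year, house) pair reaching 4.
One more forces some (year, house) pair to hold 4, so 96 + 1 = 97.

97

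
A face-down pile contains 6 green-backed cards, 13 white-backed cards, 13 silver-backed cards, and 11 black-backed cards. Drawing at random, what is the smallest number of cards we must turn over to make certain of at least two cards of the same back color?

The worst case takes 1 card of each back color without reaching 2 of any: 4 × 1 = 4.
The next card must bring some back color to 2, so 4 + 1 = 5.

5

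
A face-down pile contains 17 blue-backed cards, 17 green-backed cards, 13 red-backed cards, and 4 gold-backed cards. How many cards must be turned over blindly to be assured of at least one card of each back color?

48

The hardest back color to obtain is gold-backed: we could draw every other card first — 51 − 4 = 47 cards — without a single gold-backed one.
The next draw must be gold-backed, so 47 + 1 = 48.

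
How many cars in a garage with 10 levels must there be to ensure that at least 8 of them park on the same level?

There are 10 levels acting as pigeonholes.
With 10 × 7 = 70 cars we could place exactly 7 in each, with no class reaching 8.
One more forces some class to hold 8, so 70 + 1 = 71.

71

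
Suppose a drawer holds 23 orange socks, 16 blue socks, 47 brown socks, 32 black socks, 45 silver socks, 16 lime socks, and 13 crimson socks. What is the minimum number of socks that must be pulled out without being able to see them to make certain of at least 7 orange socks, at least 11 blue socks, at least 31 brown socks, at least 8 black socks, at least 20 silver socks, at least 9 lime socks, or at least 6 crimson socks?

86

The worst case stops just short of every target: 6 orange, 10 blue, 30 brown, 7 black, 19 silver, 8 lime, 5 crimson — 6 + 10 + 30 + 7 + 19 + 8 + 5 = 85 socks.
One more sock must push some color to its target, so 85 + 1 = 86.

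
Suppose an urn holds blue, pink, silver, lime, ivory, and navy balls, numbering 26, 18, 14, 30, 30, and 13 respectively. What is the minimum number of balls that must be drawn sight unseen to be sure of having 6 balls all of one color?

31

The worst case takes 5 balls of each color without reaching 6 of any: 6 × 5 = 30.
The next ball must bring some color to 6, so 30 + 1 = 31.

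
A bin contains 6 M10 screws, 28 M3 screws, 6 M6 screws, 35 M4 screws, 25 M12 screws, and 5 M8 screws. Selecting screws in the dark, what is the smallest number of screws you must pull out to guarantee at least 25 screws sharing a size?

In the worst case we take at most 24 of each size, but all 6 M10, all 6 M6, and all 5 M8 (fewer than 24), giving 6 + 24 + 6 + 24 + 24 + 5 = 89.
One more screw then forces some size to 25, so 89 + 1 = 90.

90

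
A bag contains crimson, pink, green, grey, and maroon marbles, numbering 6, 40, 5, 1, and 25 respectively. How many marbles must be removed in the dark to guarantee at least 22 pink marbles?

59

To avoid pink marbles as long as possible, exhaust the other 4 colors first.
The worst case draws every non-pink marble first: 6 + 5 + 1 + 25 = 37.
The next 22 draws are then forced to be pink, giving 37 + 22 = 59.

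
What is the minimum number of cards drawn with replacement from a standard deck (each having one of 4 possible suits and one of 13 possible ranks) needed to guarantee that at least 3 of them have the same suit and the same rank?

105

There are 4 × 13 = 52 (suit, rank) combinations acting as pigeonholes.
With 52 × 2 = 104 cards drawn with replacement from a standard deck we could place exactly 2 in each, with no (suit, rank) pair reaching 3.
One more forces some (suit, rank) pair to hold 3, so 104 + 1 = 105.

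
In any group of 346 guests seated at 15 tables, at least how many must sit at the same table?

The 346 guests fall into 15 tables.
If each of the 15 tables held at most 23, the total would be at most 15 × 23 = 345 < 346, a contradiction.
So at least one holds ⌈346/15⌉ = 24.

24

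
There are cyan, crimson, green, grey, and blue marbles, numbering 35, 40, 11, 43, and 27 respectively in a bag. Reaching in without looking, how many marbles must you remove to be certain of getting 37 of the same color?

In the worst case we take at most 36 of each color, but all 35 cyan, all 11 green, and all 27 blue (fewer than 36), giving 35 + 36 + 11 + 36 + 27 = 145.
One more marble then forces some color to 37, so 145 + 1 = 146.

146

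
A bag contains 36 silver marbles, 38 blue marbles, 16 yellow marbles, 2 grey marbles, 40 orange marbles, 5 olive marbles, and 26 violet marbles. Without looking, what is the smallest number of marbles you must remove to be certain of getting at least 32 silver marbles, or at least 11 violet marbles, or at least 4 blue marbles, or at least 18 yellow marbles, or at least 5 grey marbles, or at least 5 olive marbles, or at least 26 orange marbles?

92

Each of the 7 colors has its own threshold; avoid all of them simultaneously.
The worst case stops just short of every target: 31 silver, 3 blue, all 16 yellow, all 2 grey, 25 orange, 4 olive, 10 violet — 31 + 3 + 16 + 2 + 25 + 4 + 10 = 91 marbles.
One more marble must push some color to its target, so 91 + 1 = 92.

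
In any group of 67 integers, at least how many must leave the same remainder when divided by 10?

The 67 integers fall into 10 residue classes modulo 10.
If each of the 10 residue classes modulo 10 held at most 6, the total would be at most 10 × 6 = 60 < 67, a contradiction.
So at least one holds ⌈67/10⌉ = 7.

7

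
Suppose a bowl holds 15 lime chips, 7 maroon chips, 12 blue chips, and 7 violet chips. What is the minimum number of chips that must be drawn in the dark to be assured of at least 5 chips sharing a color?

The worst case takes 4 chips of each color without reaching 5 of any: 4 × 4 = 16.
The next chip must bring some color to 5, so 16 + 1 = 17.

17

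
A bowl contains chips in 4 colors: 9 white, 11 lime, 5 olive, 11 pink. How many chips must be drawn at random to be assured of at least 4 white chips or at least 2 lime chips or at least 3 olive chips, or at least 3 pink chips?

Each of the 4 colors has its own threshold; avoid all of them simultaneously.
The worst case stops just short of every target: 3 white, 1 lime, 2 olive, 2 pink — 3 + 1 + 2 + 2 = 8 chips.
One more chip must push some color to its target, so 8 + 1 = 9.

9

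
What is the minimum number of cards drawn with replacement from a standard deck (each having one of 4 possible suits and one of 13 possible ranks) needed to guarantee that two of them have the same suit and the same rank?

There are 4 × 13 = 52 (suit, rank) combinations acting as pigeonholes.
With 52 cards drawn with replacement from a standard deck we could place one in each, avoiding any repeat.
One more forces some (suit, rank) pair to hold 2, so 52 + 1 = 53.

53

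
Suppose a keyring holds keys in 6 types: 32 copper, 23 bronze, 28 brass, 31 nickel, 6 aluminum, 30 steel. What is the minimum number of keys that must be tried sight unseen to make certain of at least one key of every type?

145

The hardest type to obtain is aluminum: we could draw every other key first — 150 − 6 = 144 keys — without a single aluminum one.
The next draw must be aluminum, so 144 + 1 = 145.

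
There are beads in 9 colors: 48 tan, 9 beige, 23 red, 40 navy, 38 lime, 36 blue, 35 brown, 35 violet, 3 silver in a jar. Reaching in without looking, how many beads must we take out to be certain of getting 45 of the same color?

In the worst case we take at most 44 of each color, but all 9 beige, all 23 red, all 40 navy, all 38 lime, all 36 blue, all 35 brown, all 35 violet, and all 3 silver (fewer than 44), giving 44 + 9 + 23 + 40 + 38 + 36 + 35 + 35 + 3 = 263.
One more bead then forces some color to 45, so 263 + 1 = 264.

264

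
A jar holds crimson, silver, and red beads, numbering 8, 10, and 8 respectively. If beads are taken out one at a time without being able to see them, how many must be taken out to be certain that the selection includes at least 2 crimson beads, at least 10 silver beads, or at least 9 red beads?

The worst case stops just short of every target: 1 crimson, 9 silver, 8 red — 1 + 9 + 8 = 18 beads.
One more bead must push some color to its target, so 18 + 1 = 19.

19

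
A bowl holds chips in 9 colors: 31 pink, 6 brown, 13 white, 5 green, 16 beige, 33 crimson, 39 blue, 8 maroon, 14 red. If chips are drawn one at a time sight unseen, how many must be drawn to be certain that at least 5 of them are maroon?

To avoid maroon chips as long as possible, exhaust the other 8 colors first.
The worst case draws every non-maroon chip first: 31 + 6 + 13 + 5 + 16 + 33 + 39 + 14 = 157.
The next 5 draws are then forced to be maroon, giving 157 + 5 = 162.

162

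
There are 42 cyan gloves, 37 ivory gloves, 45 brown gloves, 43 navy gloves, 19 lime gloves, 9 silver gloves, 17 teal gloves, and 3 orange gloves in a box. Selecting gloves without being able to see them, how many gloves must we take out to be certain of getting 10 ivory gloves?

188

The worst case draws every non-ivory glove first: 42 + 45 + 43 + 19 + 9 + 17 + 3 = 178.
The next 10 draws are then forced to be ivory, giving 178 + 10 = 188.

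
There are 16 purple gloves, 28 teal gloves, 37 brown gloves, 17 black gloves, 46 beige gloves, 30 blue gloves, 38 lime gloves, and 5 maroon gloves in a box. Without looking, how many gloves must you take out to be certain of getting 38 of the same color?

208

In the worst case we take at most 37 of each color, but all 16 purple, all 28 teal, all 17 black, all 30 blue, and all 5 maroon (fewer than 37), giving 16 + 28 + 37 + 17 + 37 + 30 + 37 + 5 = 207.
One more glove then forces some color to 38, so 207 + 1 = 208.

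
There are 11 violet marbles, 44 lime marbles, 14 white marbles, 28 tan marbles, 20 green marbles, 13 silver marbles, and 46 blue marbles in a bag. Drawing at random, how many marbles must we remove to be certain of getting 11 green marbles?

The worst case draws every non-green marble first: 11 + 44 + 14 + 28 + 13 + 46 = 156.
The next 11 draws are then forced to be green, giving 156 + 11 = 167.

167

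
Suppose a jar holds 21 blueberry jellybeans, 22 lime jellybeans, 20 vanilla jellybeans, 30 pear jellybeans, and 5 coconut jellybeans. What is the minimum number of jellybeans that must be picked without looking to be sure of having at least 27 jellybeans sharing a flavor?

95

In the worst case we take at most 26 of each flavor, but all 21 blueberry, all 22 lime, all 20 vanilla, and all 5 coconut (fewer than 26), giving 21 + 22 + 20 + 26 + 5 = 94.
One more jellybean then forces some flavor to 27, so 94 + 1 = 95.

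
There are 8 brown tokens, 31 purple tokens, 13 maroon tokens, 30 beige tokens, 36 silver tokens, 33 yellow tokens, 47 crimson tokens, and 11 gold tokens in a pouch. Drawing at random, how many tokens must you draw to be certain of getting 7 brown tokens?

208

The worst case draws every non-brown token first: 31 + 13 + 30 + 36 + 33 + 47 + 11 = 201.
The next 7 draws are then forced to be brown, giving 201 + 7 = 208.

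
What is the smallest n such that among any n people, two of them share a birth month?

There are 12 months of the year acting as pigeonholes.
With 12 people we could place one in each, avoiding any repeat.
One more forces some class to hold 2, so 12 + 1 = 13.

13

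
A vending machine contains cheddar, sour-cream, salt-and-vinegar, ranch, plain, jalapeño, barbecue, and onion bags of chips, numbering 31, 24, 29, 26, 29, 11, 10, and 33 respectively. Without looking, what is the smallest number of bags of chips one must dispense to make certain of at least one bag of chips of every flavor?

The hardest flavor to obtain is barbecue: we could draw every other bag of chips first — 193 − 10 = 183 bags of chips — without a single barbecue one.
The next draw must be barbecue, so 183 + 1 = 184.

184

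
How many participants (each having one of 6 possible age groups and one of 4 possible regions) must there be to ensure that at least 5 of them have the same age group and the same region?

There are 6 × 4 = 24 (age group, region) combinations acting as pigeonholes.
With 24 × 4 = 96 participants we could place exactly 4 in each, with no (age group, region) pair reaching 5.
One more forces some (age group, region) pair to hold 5, so 96 + 1 = 97.

97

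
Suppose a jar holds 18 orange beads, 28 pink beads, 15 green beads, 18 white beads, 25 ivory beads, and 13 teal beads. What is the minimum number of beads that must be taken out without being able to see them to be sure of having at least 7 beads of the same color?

The worst case takes 6 beads of each color without reaching 7 of any: 6 × 6 = 36.
The next bead must bring some color to 7, so 36 + 1 = 37.

37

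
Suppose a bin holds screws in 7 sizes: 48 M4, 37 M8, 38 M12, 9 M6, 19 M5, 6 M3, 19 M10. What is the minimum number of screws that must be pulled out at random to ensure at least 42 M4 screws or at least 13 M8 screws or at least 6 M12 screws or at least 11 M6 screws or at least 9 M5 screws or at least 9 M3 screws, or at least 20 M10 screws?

101

The worst case stops just short of every target: 41 M4, 12 M8, 5 M12, all 9 M6, 8 M5, all 6 M3, 19 M10 — 41 + 12 + 5 + 9 + 8 + 6 + 19 = 100 screws.
One more screw must push some size to its target, so 100 + 1 = 101.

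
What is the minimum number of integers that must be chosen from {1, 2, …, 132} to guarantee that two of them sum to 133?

67

Partition {1, …, 132} into 66 pairs: {1,132}, {2,131}, …, {66,67}.
Choosing 66 integers — say the integers 1 through 66 — takes one from each pair and avoids the property.
Choosing 67 forces two into the same pair by pigeonhole, and those sum to 133. So 67.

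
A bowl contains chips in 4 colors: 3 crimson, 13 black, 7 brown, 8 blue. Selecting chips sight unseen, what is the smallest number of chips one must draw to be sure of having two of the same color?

5

Treat the 4 colors as pigeonholes.
The worst case takes 1 chip of each color without reaching 2 of any: 4 × 1 = 4.
The next chip must bring some color to 2, so 4 + 1 = 5.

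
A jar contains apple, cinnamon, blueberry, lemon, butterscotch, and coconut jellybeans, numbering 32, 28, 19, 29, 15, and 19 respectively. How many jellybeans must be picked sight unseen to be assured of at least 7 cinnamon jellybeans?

121

The worst case draws every non-cinnamon jellybean first: 32 + 19 + 29 + 15 + 19 = 114.
The next 7 draws are then forced to be cinnamon, giving 114 + 7 = 121.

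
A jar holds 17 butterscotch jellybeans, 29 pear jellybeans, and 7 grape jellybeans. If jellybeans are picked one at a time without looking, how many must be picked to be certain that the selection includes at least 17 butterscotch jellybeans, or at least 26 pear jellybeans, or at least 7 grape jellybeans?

48

Each of the 3 flavors has its own threshold; avoid all of them simultaneously.
The worst case stops just short of every target: 16 butterscotch, 25 pear, 6 grape — 16 + 25 + 6 = 47 jellybeans.
One more jellybean must push some flavor to its target, so 47 + 1 = 48.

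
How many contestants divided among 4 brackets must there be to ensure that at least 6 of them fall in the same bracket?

There are 4 brackets acting as pigeonholes.
With 4 × 5 = 20 contestants we could place exactly 5 in each, with no class reaching 6.
One more forces some class to hold 6, so 20 + 1 = 21.

21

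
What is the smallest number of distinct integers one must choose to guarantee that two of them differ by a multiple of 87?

88

Two integers differ by a multiple of 87 exactly when they share a remainder mod 87.
There are 87 residue classes mod 87, so 87 integers can all lie in distinct classes.
One more integer must repeat a residue, giving a difference divisible by 87. So n = 87 + 1 = 88.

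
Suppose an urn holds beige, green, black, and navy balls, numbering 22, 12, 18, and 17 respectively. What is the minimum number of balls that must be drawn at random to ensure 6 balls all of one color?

The worst case takes 5 balls of each color without reaching 6 of any: 4 × 5 = 20.
The next ball must bring some color to 6, so 20 + 1 = 21.

21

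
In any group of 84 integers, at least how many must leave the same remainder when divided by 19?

5

If each of the 19 residue classes modulo 19 held at most 4, the total would be at most 19 × 4 = 76 < 84, a contradiction.
So at least one holds ⌈84/19⌉ = 5.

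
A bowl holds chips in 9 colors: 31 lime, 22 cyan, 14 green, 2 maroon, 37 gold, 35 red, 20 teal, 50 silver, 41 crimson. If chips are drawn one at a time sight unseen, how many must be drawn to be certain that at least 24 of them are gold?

The worst case draws every non-gold chip first: 31 + 22 + 14 + 2 + 35 + 20 + 50 + 41 = 215.
The next 24 draws are then forced to be gold, giving 215 + 24 = 239.

239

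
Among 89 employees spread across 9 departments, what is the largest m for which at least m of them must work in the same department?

10

If each of the 9 departments held at most 9, the total would be at most 9 × 9 = 81 < 89, a contradiction.
So at least one holds ⌈89/9⌉ = 10.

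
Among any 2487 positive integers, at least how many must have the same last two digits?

The 2487 positive integers fall into 100 possible two-digit endings.
If each of the 100 possible two-digit endings held at most 24, the total would be at most 100 × 24 = 2400 < 2487, a contradiction.
So at least one holds ⌈2487/100⌉ = 25.

25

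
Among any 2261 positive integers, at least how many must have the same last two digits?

If each of the 100 possible two-digit endings held at most 22, the total would be at most 100 × 22 = 2200 < 2261, a contradiction.
So at least one holds ⌈2261/100⌉ = 23.

23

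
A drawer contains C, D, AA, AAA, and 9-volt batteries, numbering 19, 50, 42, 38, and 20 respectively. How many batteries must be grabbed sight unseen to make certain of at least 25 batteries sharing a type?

112

In the worst case we take at most 24 of each type, but all 19 C and all 20 9-volt (fewer than 24), giving 19 + 24 + 24 + 24 + 20 = 111.
One more battery then forces some type to 25, so 111 + 1 = 112.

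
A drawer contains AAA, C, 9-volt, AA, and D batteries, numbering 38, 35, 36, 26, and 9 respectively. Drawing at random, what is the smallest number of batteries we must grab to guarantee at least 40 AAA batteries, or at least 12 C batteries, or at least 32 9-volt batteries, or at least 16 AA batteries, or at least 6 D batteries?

The worst case stops just short of every target: all 38 AAA, 11 C, 31 9-volt, 15 AA, 5 D — 38 + 11 + 31 + 15 + 5 = 100 batteries.
One more battery must push some type to its target, so 100 + 1 = 101.

101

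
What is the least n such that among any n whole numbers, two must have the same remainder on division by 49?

Use the pigeonhole principle on residue classes: two integers differ by a multiple of 49 exactly when they share a remainder mod 49.
There are 49 residue classes mod 49, so 49 integers can all lie in distinct classes.
One more integer must repeat a residue, giving a difference divisible by 49. So n = 49 + 1 = 50.

50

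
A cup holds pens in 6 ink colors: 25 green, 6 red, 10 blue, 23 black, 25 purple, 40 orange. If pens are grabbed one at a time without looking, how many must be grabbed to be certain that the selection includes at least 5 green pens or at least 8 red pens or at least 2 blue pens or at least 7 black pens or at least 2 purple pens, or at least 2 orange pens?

20

The worst case stops just short of every target: 4 green, all 6 red, 1 blue, 6 black, 1 purple, 1 orange — 4 + 6 + 1 + 6 + 1 + 1 = 19 pens.
One more pen must push some ink color to its target, so 19 + 1 = 20.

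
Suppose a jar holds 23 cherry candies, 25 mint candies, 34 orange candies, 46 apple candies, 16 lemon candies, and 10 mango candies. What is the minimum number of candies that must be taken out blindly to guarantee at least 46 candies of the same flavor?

154

In the worst case we take at most 45 of each flavor, but all 23 cherry, all 25 mint, all 34 orange, all 16 lemon, and all 10 mango (fewer than 45), giving 23 + 25 + 34 + 45 + 16 + 10 = 153.
One more candy then forces some flavor to 46, so 153 + 1 = 154.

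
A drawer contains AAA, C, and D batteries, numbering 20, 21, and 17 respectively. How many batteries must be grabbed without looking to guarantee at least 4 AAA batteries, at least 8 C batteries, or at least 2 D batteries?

The worst case stops just short of every target: 3 AAA, 7 C, 1 D — 3 + 7 + 1 = 11 batteries.
One more battery must push some type to its target, so 11 + 1 = 12.

12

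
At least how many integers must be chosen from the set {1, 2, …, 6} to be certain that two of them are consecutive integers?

Partition {1, …, 6} into 3 pairs: {1,2}, {3,4}, …, {5,6}.
Choosing 3 integers — say the 3 even numbers 2, 4, …, 6 — takes one from each pair and avoids the property.
Choosing 4 forces two into the same pair by pigeonhole, and those are consecutive. So 4.

4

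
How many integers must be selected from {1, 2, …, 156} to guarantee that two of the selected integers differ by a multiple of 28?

Group the integers by remainder mod 28; there are 28 residue classes, each nonempty in this range.
Choosing one from each class (28 integers) avoids any shared remainder.
One more choice must repeat a class, so two differ by a multiple of 28. Hence 28 + 1 = 29.

29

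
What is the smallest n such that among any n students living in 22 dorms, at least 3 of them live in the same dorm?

45

There are 22 dorms acting as pigeonholes.
With 22 × 2 = 44 students we could place exactly 2 in each, with no class reaching 3.
One more forces some class to hold 3, so 44 + 1 = 45.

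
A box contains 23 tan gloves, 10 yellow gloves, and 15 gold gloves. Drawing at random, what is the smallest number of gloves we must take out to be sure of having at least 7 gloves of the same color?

The worst case takes 6 gloves of each color without reaching 7 of any: 3 × 6 = 18.
The next glove must bring some color to 7, so 18 + 1 = 19.

19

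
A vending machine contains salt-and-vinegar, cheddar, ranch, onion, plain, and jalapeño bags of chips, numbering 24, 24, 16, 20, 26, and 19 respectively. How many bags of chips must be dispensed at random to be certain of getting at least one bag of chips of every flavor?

114

The hardest flavor to obtain is ranch: we could draw every other bag of chips first — 129 − 16 = 113 bags of chips — without a single ranch one.
The next draw must be ranch, so 113 + 1 = 114.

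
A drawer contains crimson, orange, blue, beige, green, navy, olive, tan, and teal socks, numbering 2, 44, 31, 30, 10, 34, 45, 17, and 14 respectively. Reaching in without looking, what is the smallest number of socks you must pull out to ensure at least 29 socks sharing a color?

In the worst case we take at most 28 of each color, but all 2 crimson, all 10 green, all 17 tan, and all 14 teal (fewer than 28), giving 2 + 28 + 28 + 28 + 10 + 28 + 28 + 17 + 14 = 183.
One more sock then forces some color to 29, so 183 + 1 = 184.

184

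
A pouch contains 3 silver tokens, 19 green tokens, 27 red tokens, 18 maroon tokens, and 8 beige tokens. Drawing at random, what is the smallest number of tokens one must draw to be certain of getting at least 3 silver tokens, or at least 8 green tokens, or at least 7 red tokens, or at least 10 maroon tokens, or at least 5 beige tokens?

29

Each of the 5 colors has its own threshold; avoid all of them simultaneously.
The worst case stops just short of every target: 2 silver, 7 green, 6 red, 9 maroon, 4 beige — 2 + 7 + 6 + 9 + 4 = 28 tokens.
One more token must push some color to its target, so 28 + 1 = 29.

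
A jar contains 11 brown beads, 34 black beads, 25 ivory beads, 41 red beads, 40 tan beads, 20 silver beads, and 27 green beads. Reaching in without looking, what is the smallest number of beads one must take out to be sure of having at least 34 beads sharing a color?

Treat the 7 colors as pigeonholes.
In the worst case we take at most 33 of each color, but all 11 brown, all 25 ivory, all 20 silver, and all 27 green (fewer than 33), giving 11 + 33 + 25 + 33 + 33 + 20 + 27 = 182.
One more bead then forces some color to 34, so 182 + 1 = 183.

183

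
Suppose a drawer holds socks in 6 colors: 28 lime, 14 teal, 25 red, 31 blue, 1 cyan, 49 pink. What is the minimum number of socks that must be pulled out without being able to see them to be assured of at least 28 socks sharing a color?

122

Treat the 6 colors as pigeonholes.
In the worst case we take at most 27 of each color, but all 14 teal, all 25 red, and all 1 cyan (fewer than 27), giving 27 + 14 + 25 + 27 + 1 + 27 = 121.
One more sock then forces some color to 28, so 121 + 1 = 122.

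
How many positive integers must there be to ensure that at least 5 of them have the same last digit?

41

There are 10 possible last digits acting as pigeonholes.
With 10 × 4 = 40 positive integers we could place exactly 4 in each, with no class reaching 5.
One more forces some class to hold 5, so 40 + 1 = 41.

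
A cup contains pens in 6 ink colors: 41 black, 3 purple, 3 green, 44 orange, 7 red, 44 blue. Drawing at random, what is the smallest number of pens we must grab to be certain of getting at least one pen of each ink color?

The hardest ink color to obtain is purple: we could draw every other pen first — 142 − 3 = 139 pens — without a single purple one.
The next draw must be purple, so 139 + 1 = 140.

140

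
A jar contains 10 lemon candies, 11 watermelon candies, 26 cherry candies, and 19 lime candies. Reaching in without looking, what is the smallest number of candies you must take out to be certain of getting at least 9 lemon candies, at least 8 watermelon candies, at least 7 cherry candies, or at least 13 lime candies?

Each of the 4 flavors has its own threshold; avoid all of them simultaneously.
The worst case stops just short of every target: 8 lemon, 7 watermelon, 6 cherry, 12 lime — 8 + 7 + 6 + 12 = 33 candies.
One more candy must push some flavor to its target, so 33 + 1 = 34.

34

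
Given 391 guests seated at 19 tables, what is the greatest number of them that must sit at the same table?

21

The 391 guests fall into 19 tables.
If each of the 19 tables held at most 20, the total would be at most 19 × 20 = 380 < 391, a contradiction.
So at least one holds ⌈391/19⌉ = 21.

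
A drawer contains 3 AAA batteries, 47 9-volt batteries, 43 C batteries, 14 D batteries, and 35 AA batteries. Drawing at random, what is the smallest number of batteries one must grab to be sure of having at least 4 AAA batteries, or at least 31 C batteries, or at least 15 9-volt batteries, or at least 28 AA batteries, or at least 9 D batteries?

83

The worst case stops just short of every target: 3 AAA, 14 9-volt, 30 C, 8 D, 27 AA — 3 + 14 + 30 + 8 + 27 = 82 batteries.
One more battery must push some type to its target, so 82 + 1 = 83.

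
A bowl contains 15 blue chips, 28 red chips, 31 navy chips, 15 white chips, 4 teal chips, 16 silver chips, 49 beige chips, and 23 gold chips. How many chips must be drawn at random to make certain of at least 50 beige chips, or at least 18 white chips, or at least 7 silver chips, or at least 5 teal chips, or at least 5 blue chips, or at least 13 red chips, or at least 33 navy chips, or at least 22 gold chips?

143

The worst case stops just short of every target: 4 blue, 12 red, all 31 navy, all 15 white, 4 teal, 6 silver, 49 beige, 21 gold — 4 + 12 + 31 + 15 + 4 + 6 + 49 + 21 = 142 chips.
One more chip must push some color to its target, so 142 + 1 = 143.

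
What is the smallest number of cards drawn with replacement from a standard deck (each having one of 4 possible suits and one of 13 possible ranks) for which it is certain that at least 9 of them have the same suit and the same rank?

There are 4 × 13 = 52 (suit, rank) combinations acting as pigeonholes.
With 52 × 8 = 416 cards drawn with replacement from a standard deck we could place exactly 8 in each, with no (suit, rank) pair reaching 9.
One more forces some (suit, rank) pair to hold 9, so 416 + 1 = 417.

417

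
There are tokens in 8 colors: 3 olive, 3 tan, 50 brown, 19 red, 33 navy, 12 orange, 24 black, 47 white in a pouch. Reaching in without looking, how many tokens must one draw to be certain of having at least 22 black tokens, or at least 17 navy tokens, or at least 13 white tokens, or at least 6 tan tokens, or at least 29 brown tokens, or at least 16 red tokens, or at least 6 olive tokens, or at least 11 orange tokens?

The worst case stops just short of every target: all 3 olive, all 3 tan, 28 brown, 15 red, 16 navy, 10 orange, 21 black, 12 white — 3 + 3 + 28 + 15 + 16 + 10 + 21 + 12 = 108 tokens.
One more token must push some color to its target, so 108 + 1 = 109.

109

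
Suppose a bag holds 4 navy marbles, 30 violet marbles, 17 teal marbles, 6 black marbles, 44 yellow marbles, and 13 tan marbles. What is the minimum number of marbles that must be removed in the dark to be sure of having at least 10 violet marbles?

94

The worst case draws every non-violet marble first: 4 + 17 + 6 + 44 + 13 = 84.
The next 10 draws are then forced to be violet, giving 84 + 10 = 94.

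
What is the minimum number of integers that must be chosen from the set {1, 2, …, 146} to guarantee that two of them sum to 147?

Partition {1, …, 146} into 73 pairs: {1,146}, {2,145}, …, {73,74}.
Choosing 73 integers — say the integers 1 through 73 — takes one from each pair and avoids the property.
Choosing 74 forces two into the same pair by pigeonhole, and those sum to 147. So 74.

74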